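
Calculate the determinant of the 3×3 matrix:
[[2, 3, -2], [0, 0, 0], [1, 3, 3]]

Expansion along first row:
det = 2·det([[0,0],[3,3]]) - 3·det([[0,0],[1,3]]) + -2·det([[0,0],[1,3]])
    = 2·(0·3 - 0·3) - 3·(0·3 - 0·1) + -2·(0·3 - 0·1)
    = 2·0 - 3·0 + -2·0
    = 0 + 0 + 0 = 0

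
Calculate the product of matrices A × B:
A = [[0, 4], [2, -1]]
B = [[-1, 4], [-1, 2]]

Matrix multiplication:
C[0][0] = 0×-1 + 4×-1 = -4
C[0][1] = 0×4 + 4×2 = 8
C[1][0] = 2×-1 + -1×-1 = -1
C[1][1] = 2×4 + -1×2 = 6
Result: [[-4, 8], [-1, 6]]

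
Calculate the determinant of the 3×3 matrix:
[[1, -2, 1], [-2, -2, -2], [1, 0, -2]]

Expansion along first row:
det = 1·det([[-2,-2],[0,-2]]) - -2·det([[-2,-2],[1,-2]]) + 1·det([[-2,-2],[1,0]])
    = 1·(-2·-2 - -2·0) - -2·(-2·-2 - -2·1) + 1·(-2·0 - -2·1)
    = 1·4 - -2·6 + 1·2
    = 4 + 12 + 2 = 18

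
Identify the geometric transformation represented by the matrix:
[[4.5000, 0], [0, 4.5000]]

This matrix represents: uniform scaling by factor 4.5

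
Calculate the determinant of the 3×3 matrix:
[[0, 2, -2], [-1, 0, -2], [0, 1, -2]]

Expansion along first row:
det = 0·det([[0,-2],[1,-2]]) - 2·det([[-1,-2],[0,-2]]) + -2·det([[-1,0],[0,1]])
    = 0·(0·-2 - -2·1) - 2·(-1·-2 - -2·0) + -2·(-1·1 - 0·0)
    = 0·2 - 2·2 + -2·-1
    = 0 + -4 + 2 = -2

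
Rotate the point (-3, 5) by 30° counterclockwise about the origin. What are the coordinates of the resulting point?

Rotation matrix for 30°: [[cos 30°, -sin 30°], [sin 30°, cos 30°]] ≈ [[0.866025, -0.500000], [0.500000, 0.866025]]
[[0.866025, -0.500000], [0.500000, 0.866025]] × [-3, 5]ᵀ ≈ [-5.0981, 2.8301]ᵀ
Result: (-5.0981, 2.8301)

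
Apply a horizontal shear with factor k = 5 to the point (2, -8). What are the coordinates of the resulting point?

Shear matrix for horizontal shear with factor k = 5:
[[1, 5], [0, 1]]
Result: (2, -8) → (-38, -8)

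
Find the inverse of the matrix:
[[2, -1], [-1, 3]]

For [[a,b],[c,d]], inverse = (1/det)·[[d,-b],[-c,a]]
det = (2)(3) - (-1)(-1) = 6 - 1 = 5
Inverse = (1/5)·[[3, 1], [1, 2]]
= [[3/5, 1/5], [1/5, 2/5]]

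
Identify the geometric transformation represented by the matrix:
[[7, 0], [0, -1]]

This matrix represents: non-uniform scaling by sx = 7, sy = -1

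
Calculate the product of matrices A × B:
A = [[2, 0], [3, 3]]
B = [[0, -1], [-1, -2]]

Matrix multiplication:
C[0][0] = 2×0 + 0×-1 = 0
C[0][1] = 2×-1 + 0×-2 = -2
C[1][0] = 3×0 + 3×-1 = -3
C[1][1] = 3×-1 + 3×-2 = -9
Result: [[0, -2], [-3, -9]]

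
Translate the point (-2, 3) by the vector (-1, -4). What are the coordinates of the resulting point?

Translation by (-1, -4) (homogeneous matrix [[1, 0, -1], [0, 1, -4], [0, 0, 1]]):
x' = -2 + -1 = -3
y' = 3 + -4 = -1
Result: (-3, -1)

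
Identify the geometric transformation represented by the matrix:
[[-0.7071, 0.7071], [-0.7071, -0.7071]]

This matrix represents: rotation by 225° counterclockwise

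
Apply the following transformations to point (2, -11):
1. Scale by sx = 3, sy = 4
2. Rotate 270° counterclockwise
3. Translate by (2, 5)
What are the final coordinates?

Step 1: Scale → (6, -44)
Step 2: Rotate 270° → (-44, -6)
Step 3: Translate → (-42, -1)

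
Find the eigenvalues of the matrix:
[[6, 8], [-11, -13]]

Characteristic equation: det(A - λI) = 0
λ² - (trace)λ + (det) = 0
trace = 6 + -13 = -7, det = (6)(-13) - (8)(-11) = 10
λ² - (-7)λ + (10) = 0
λ = (-7 ± √((-7)² - 4·(10))) / 2 = (-7 ± √9) / 2
Solving: λ = -5, -2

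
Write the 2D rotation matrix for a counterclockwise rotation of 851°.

Rotation matrix formula: [[cos θ, -sin θ], [sin θ, cos θ]]
For θ = 851°:
cos(851°) = -0.6561
sin(851°) = 0.7547
Result: [[-0.6561, -0.7547], [0.7547, -0.6561]]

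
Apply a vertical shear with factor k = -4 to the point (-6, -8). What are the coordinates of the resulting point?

Shear matrix for vertical shear with factor k = -4:
[[1, 0], [-4, 1]]
Result: (-6, -8) → (-6, 16)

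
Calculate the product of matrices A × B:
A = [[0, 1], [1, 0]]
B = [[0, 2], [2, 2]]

Matrix multiplication:
C[0][0] = 0×0 + 1×2 = 2
C[0][1] = 0×2 + 1×2 = 2
C[1][0] = 1×0 + 0×2 = 0
C[1][1] = 1×2 + 0×2 = 2
Result: [[2, 2], [0, 2]]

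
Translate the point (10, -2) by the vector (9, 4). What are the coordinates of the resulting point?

Translation by (9, 4) (homogeneous matrix [[1, 0, 9], [0, 1, 4], [0, 0, 1]]):
x' = 10 + 9 = 19
y' = -2 + 4 = 2
Result: (19, 2)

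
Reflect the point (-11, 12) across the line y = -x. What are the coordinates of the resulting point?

Reflection across line y = -x: (-11, 12) → (-12, 11)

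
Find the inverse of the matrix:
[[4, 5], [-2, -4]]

For [[a,b],[c,d]], inverse = (1/det)·[[d,-b],[-c,a]]
det = (4)(-4) - (5)(-2) = -16 - -10 = -6
Inverse = (1/-6)·[[-4, -5], [2, 4]]
= [[2/3, 5/6], [-1/3, -2/3]]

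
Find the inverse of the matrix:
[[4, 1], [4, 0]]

For [[a,b],[c,d]], inverse = (1/det)·[[d,-b],[-c,a]]
det = (4)(0) - (1)(4) = 0 - 4 = -4
Inverse = (1/-4)·[[0, -1], [-4, 4]]
= [[0, 1/4], [1, -1]]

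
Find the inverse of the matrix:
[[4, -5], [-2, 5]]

For [[a,b],[c,d]], inverse = (1/det)·[[d,-b],[-c,a]]
det = (4)(5) - (-5)(-2) = 20 - 10 = 10
Inverse = (1/10)·[[5, 5], [2, 4]]
= [[1/2, 1/2], [1/5, 2/5]]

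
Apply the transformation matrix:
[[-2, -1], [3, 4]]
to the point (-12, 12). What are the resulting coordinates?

Matrix multiplication:
[[-2, -1], [3, 4]] × [-12, 12]ᵀ
= [(-2)(-12) + (-1)(12), (3)(-12) + (4)(12)]ᵀ
= [12, 12]ᵀ
Result: (12, 12)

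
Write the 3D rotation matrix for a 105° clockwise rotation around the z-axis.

Rotation matrix for clockwise 105° around z-axis:
A clockwise rotation by 105° is a counterclockwise rotation by -105°.
cos(-105°) = -0.2588, sin(-105°) = -0.9659
Result: [[-0.2588, 0.9659, 0], [-0.9659, -0.2588, 0], [0, 0, 1]]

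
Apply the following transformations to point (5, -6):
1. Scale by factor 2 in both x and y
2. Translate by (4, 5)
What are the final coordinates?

Step 1: Scale (5, -6) by 2 → (10, -12)
Step 2: Translate by (4, 5) → (14, -7)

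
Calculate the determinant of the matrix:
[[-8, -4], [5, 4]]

For a 2×2 matrix [[a, b], [c, d]], det = ad - bc
det = (-8)(4) - (-4)(5) = -32 - -20 = -12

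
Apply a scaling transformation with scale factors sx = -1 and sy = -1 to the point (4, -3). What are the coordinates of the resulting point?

Scaling matrix:
[[-1, 0], [0, -1]]
Result: (4 × -1, -3 × -1) = (-4, 3)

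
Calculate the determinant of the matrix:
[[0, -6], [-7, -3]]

For a 2×2 matrix [[a, b], [c, d]], det = ad - bc
det = (0)(-3) - (-6)(-7) = 0 - 42 = -42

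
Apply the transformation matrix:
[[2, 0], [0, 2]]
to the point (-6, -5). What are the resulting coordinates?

Matrix multiplication:
[[2, 0], [0, 2]] × [-6, -5]ᵀ
= [(2)(-6) + (0)(-5), (0)(-6) + (2)(-5)]ᵀ
= [-12, -10]ᵀ
Result: (-12, -10)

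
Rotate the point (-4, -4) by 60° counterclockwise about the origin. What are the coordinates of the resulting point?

Rotation matrix for 60°: [[cos 60°, -sin 60°], [sin 60°, cos 60°]] ≈ [[0.500000, -0.866025], [0.866025, 0.500000]]
[[0.500000, -0.866025], [0.866025, 0.500000]] × [-4, -4]ᵀ ≈ [1.4641, -5.4641]ᵀ
Result: (1.4641, -5.4641)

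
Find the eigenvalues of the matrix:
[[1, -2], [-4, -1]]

Characteristic equation: det(A - λI) = 0
λ² - (trace)λ + (det) = 0
trace = 1 + -1 = 0, det = (1)(-1) - (-2)(-4) = -9
λ² - (0)λ + (-9) = 0
λ = (0 ± √((0)² - 4·(-9))) / 2 = (0 ± √36) / 2
Solving: λ = -3, 3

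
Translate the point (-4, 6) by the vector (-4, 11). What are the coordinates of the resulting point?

Translation by (-4, 11) (homogeneous matrix [[1, 0, -4], [0, 1, 11], [0, 0, 1]]):
x' = -4 + -4 = -8
y' = 6 + 11 = 17
Result: (-8, 17)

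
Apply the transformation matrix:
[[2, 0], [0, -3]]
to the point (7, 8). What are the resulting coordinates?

Matrix multiplication:
[[2, 0], [0, -3]] × [7, 8]ᵀ
= [(2)(7) + (0)(8), (0)(7) + (-3)(8)]ᵀ
= [14, -24]ᵀ
Result: (14, -24)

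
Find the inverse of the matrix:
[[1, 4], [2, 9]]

For [[a,b],[c,d]], inverse = (1/det)·[[d,-b],[-c,a]]
det = (1)(9) - (4)(2) = 9 - 8 = 1
Inverse = [[9, -4], [-2, 1]]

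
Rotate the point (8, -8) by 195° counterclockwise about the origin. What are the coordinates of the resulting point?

Rotation matrix for 195°: [[cos 195°, -sin 195°], [sin 195°, cos 195°]] ≈ [[-0.965926, 0.258819], [-0.258819, -0.965926]]
[[-0.965926, 0.258819], [-0.258819, -0.965926]] × [8, -8]ᵀ ≈ [-9.7980, 5.6569]ᵀ
Result: (-9.7980, 5.6569)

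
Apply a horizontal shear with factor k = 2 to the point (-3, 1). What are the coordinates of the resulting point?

Shear matrix for horizontal shear with factor k = 2:
[[1, 2], [0, 1]]
Result: (-3, 1) → (-1, 1)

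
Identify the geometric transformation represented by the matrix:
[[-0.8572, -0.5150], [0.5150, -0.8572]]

This matrix represents: rotation by 149° counterclockwise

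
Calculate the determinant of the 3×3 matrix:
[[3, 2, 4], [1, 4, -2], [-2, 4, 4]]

Expansion along first row:
det = 3·det([[4,-2],[4,4]]) - 2·det([[1,-2],[-2,4]]) + 4·det([[1,4],[-2,4]])
    = 3·(4·4 - -2·4) - 2·(1·4 - -2·-2) + 4·(1·4 - 4·-2)
    = 3·24 - 2·0 + 4·12
    = 72 + 0 + 48 = 120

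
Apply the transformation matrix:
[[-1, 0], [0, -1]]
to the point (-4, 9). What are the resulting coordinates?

Matrix multiplication:
[[-1, 0], [0, -1]] × [-4, 9]ᵀ
= [(-1)(-4) + (0)(9), (0)(-4) + (-1)(9)]ᵀ
= [4, -9]ᵀ
Result: (4, -9)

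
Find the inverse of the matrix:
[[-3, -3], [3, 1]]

For [[a,b],[c,d]], inverse = (1/det)·[[d,-b],[-c,a]]
det = (-3)(1) - (-3)(3) = -3 - -9 = 6
Inverse = (1/6)·[[1, 3], [-3, -3]]
= [[1/6, 1/2], [-1/2, -1/2]]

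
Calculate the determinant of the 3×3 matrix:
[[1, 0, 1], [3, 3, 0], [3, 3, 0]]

Expansion along first row:
det = 1·det([[3,0],[3,0]]) - 0·det([[3,0],[3,0]]) + 1·det([[3,3],[3,3]])
    = 1·(3·0 - 0·3) - 0·(3·0 - 0·3) + 1·(3·3 - 3·3)
    = 1·0 - 0·0 + 1·0
    = 0 + 0 + 0 = 0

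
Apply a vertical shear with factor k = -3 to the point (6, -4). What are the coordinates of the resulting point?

Shear matrix for vertical shear with factor k = -3:
[[1, 0], [-3, 1]]
Result: (6, -4) → (6, -22)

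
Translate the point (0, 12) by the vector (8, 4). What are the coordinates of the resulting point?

Translation by (8, 4) (homogeneous matrix [[1, 0, 8], [0, 1, 4], [0, 0, 1]]):
x' = 0 + 8 = 8
y' = 12 + 4 = 16
Result: (8, 16)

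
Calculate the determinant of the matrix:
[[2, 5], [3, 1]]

For a 2×2 matrix [[a, b], [c, d]], det = ad - bc
det = (2)(1) - (5)(3) = 2 - 15 = -13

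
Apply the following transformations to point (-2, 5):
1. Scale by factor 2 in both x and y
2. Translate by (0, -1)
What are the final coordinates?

Step 1: Scale (-2, 5) by 2 → (-4, 10)
Step 2: Translate by (0, -1) → (-4, 9)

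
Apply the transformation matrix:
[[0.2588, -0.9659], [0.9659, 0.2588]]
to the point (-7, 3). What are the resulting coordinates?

Matrix multiplication:
[[0.2588, -0.9659], [0.9659, 0.2588]] × [-7, 3]ᵀ
= [(0.2588)(-7) + (-0.9659)(3), (0.9659)(-7) + (0.2588)(3)]ᵀ
= [-4.7093, -5.9849]ᵀ
Result: (-4.7093, -5.9849)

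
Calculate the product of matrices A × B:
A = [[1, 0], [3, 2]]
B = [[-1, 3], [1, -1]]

Matrix multiplication:
C[0][0] = 1×-1 + 0×1 = -1
C[0][1] = 1×3 + 0×-1 = 3
C[1][0] = 3×-1 + 2×1 = -1
C[1][1] = 3×3 + 2×-1 = 7
Result: [[-1, 3], [-1, 7]]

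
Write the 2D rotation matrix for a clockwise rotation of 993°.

Rotation matrix formula: [[cos θ, -sin θ], [sin θ, cos θ]]
A clockwise rotation by 993° is equivalent to a counterclockwise rotation by -993°.
For θ = -993°:
cos(-993°) = 0.0523
sin(-993°) = 0.9986
Result: [[0.0523, -0.9986], [0.9986, 0.0523]]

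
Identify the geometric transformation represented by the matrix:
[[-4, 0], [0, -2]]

This matrix represents: non-uniform scaling by sx = -4, sy = -2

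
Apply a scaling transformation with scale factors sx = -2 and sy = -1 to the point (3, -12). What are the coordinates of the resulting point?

Scaling matrix:
[[-2, 0], [0, -1]]
Result: (3 × -2, -12 × -1) = (-6, 12)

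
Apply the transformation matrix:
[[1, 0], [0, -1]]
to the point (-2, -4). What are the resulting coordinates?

Matrix multiplication:
[[1, 0], [0, -1]] × [-2, -4]ᵀ
= [(1)(-2) + (0)(-4), (0)(-2) + (-1)(-4)]ᵀ
= [-2, 4]ᵀ
Result: (-2, 4)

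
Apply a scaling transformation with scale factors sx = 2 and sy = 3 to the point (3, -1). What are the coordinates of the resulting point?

Scaling matrix:
[[2, 0], [0, 3]]
Result: (3 × 2, -1 × 3) = (6, -3)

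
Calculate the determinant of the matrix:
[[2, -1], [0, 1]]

For a 2×2 matrix [[a, b], [c, d]], det = ad - bc
det = (2)(1) - (-1)(0) = 2 - 0 = 2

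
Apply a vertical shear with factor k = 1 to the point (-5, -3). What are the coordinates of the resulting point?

Shear matrix for vertical shear with factor k = 1:
[[1, 0], [1, 1]]
Result: (-5, -3) → (-5, -8)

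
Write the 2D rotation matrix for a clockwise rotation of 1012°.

Rotation matrix formula: [[cos θ, -sin θ], [sin θ, cos θ]]
A clockwise rotation by 1012° is equivalent to a counterclockwise rotation by -1012°.
For θ = -1012°:
cos(-1012°) = 0.3746
sin(-1012°) = 0.9272
Result: [[0.3746, -0.9272], [0.9272, 0.3746]]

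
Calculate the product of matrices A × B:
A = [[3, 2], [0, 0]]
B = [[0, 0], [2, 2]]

Matrix multiplication:
C[0][0] = 3×0 + 2×2 = 4
C[0][1] = 3×0 + 2×2 = 4
C[1][0] = 0×0 + 0×2 = 0
C[1][1] = 0×0 + 0×2 = 0
Result: [[4, 4], [0, 0]]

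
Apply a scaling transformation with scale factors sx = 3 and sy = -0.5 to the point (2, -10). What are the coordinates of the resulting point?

Scaling matrix:
[[3, 0], [0, -0.50]]
Result: (2 × 3, -10 × -0.5) = (6, 5)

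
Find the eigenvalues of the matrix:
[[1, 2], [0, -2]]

Characteristic equation: det(A - λI) = 0
λ² - (trace)λ + (det) = 0
trace = 1 + -2 = -1, det = (1)(-2) - (2)(0) = -2
λ² - (-1)λ + (-2) = 0
λ = (-1 ± √((-1)² - 4·(-2))) / 2 = (-1 ± √9) / 2
Solving: λ = -2, 1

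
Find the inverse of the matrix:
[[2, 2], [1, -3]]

For [[a,b],[c,d]], inverse = (1/det)·[[d,-b],[-c,a]]
det = (2)(-3) - (2)(1) = -6 - 2 = -8
Inverse = (1/-8)·[[-3, -2], [-1, 2]]
= [[3/8, 1/4], [1/8, -1/4]]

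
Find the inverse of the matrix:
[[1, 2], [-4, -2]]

For [[a,b],[c,d]], inverse = (1/det)·[[d,-b],[-c,a]]
det = (1)(-2) - (2)(-4) = -2 - -8 = 6
Inverse = (1/6)·[[-2, -2], [4, 1]]
= [[-1/3, -1/3], [2/3, 1/6]]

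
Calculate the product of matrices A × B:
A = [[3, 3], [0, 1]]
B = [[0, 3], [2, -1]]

Matrix multiplication:
C[0][0] = 3×0 + 3×2 = 6
C[0][1] = 3×3 + 3×-1 = 6
C[1][0] = 0×0 + 1×2 = 2
C[1][1] = 0×3 + 1×-1 = -1
Result: [[6, 6], [2, -1]]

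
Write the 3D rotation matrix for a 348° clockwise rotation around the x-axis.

Rotation matrix for clockwise 348° around x-axis:
A clockwise rotation by 348° is a counterclockwise rotation by -348°.
cos(-348°) = 0.9781, sin(-348°) = 0.2079
Result: [[1, 0, 0], [0, 0.9781, -0.2079], [0, 0.2079, 0.9781]]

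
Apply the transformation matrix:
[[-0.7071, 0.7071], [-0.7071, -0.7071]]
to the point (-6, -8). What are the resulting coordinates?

Matrix multiplication:
[[-0.7071, 0.7071], [-0.7071, -0.7071]] × [-6, -8]ᵀ
= [(-0.7071)(-6) + (0.7071)(-8), (-0.7071)(-6) + (-0.7071)(-8)]ᵀ
= [-1.4142, 9.8994]ᵀ
Result: (-1.4142, 9.8994)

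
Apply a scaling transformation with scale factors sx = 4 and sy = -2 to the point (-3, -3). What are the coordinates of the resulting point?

Scaling matrix:
[[4, 0], [0, -2]]
Result: (-3 × 4, -3 × -2) = (-12, 6)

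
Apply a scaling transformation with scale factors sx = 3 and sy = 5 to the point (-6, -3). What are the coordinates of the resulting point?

Scaling matrix:
[[3, 0], [0, 5]]
Result: (-6 × 3, -3 × 5) = (-18, -15)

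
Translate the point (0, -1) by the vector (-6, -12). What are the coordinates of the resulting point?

Translation by (-6, -12) (homogeneous matrix [[1, 0, -6], [0, 1, -12], [0, 0, 1]]):
x' = 0 + -6 = -6
y' = -1 + -12 = -13
Result: (-6, -13)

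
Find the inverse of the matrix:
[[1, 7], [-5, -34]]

For [[a,b],[c,d]], inverse = (1/det)·[[d,-b],[-c,a]]
det = (1)(-34) - (7)(-5) = -34 - -35 = 1
Inverse = [[-34, -7], [5, 1]]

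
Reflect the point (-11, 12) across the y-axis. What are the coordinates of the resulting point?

Reflection across y-axis: (-11, 12) → (11, 12)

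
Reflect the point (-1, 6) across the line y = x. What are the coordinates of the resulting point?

Reflection across line y = x: (-1, 6) → (6, -1)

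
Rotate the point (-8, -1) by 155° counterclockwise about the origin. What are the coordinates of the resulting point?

Rotation matrix for 155°: [[cos 155°, -sin 155°], [sin 155°, cos 155°]] ≈ [[-0.906308, -0.422618], [0.422618, -0.906308]]
[[-0.906308, -0.422618], [0.422618, -0.906308]] × [-8, -1]ᵀ ≈ [7.6731, -2.4746]ᵀ
Result: (7.6731, -2.4746)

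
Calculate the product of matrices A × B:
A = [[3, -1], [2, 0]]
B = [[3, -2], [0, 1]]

Matrix multiplication:
C[0][0] = 3×3 + -1×0 = 9
C[0][1] = 3×-2 + -1×1 = -7
C[1][0] = 2×3 + 0×0 = 6
C[1][1] = 2×-2 + 0×1 = -4
Result: [[9, -7], [6, -4]]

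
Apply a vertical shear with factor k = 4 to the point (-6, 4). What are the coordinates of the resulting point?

Shear matrix for vertical shear with factor k = 4:
[[1, 0], [4, 1]]
Result: (-6, 4) → (-6, -20)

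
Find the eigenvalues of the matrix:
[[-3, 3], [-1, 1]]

Characteristic equation: det(A - λI) = 0
λ² - (trace)λ + (det) = 0
trace = -3 + 1 = -2, det = (-3)(1) - (3)(-1) = 0
λ² - (-2)λ + (0) = 0
λ = (-2 ± √((-2)² - 4·(0))) / 2 = (-2 ± √4) / 2
Solving: λ = -2, 0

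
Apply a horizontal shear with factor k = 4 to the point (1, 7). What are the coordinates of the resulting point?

Shear matrix for horizontal shear with factor k = 4:
[[1, 4], [0, 1]]
Result: (1, 7) → (29, 7)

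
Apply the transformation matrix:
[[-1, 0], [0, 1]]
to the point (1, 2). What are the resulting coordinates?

Matrix multiplication:
[[-1, 0], [0, 1]] × [1, 2]ᵀ
= [(-1)(1) + (0)(2), (0)(1) + (1)(2)]ᵀ
= [-1, 2]ᵀ
Result: (-1, 2)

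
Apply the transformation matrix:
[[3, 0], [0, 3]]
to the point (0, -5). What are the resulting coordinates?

Matrix multiplication:
[[3, 0], [0, 3]] × [0, -5]ᵀ
= [(3)(0) + (0)(-5), (0)(0) + (3)(-5)]ᵀ
= [0, -15]ᵀ
Result: (0, -15)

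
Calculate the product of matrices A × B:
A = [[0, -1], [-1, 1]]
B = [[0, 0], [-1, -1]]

Matrix multiplication:
C[0][0] = 0×0 + -1×-1 = 1
C[0][1] = 0×0 + -1×-1 = 1
C[1][0] = -1×0 + 1×-1 = -1
C[1][1] = -1×0 + 1×-1 = -1
Result: [[1, 1], [-1, -1]]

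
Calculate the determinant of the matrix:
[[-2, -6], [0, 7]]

For a 2×2 matrix [[a, b], [c, d]], det = ad - bc
det = (-2)(7) - (-6)(0) = -14 - 0 = -14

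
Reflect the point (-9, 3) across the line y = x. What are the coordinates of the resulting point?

Reflection across line y = x: (-9, 3) → (3, -9)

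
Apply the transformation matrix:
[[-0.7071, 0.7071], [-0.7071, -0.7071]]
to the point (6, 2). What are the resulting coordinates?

Matrix multiplication:
[[-0.7071, 0.7071], [-0.7071, -0.7071]] × [6, 2]ᵀ
= [(-0.7071)(6) + (0.7071)(2), (-0.7071)(6) + (-0.7071)(2)]ᵀ
= [-2.8284, -5.6568]ᵀ
Result: (-2.8284, -5.6568)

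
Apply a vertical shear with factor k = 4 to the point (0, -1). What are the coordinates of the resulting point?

Shear matrix for vertical shear with factor k = 4:
[[1, 0], [4, 1]]
Result: (0, -1) → (0, -1)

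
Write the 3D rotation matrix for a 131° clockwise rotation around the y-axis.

Rotation matrix for clockwise 131° around y-axis:
A clockwise rotation by 131° is a counterclockwise rotation by -131°.
cos(-131°) = -0.6561, sin(-131°) = -0.7547
Result: [[-0.6561, 0, -0.7547], [0, 1, 0], [0.7547, 0, -0.6561]]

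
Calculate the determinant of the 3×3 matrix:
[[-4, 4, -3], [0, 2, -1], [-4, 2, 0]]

Expansion along first row:
det = -4·det([[2,-1],[2,0]]) - 4·det([[0,-1],[-4,0]]) + -3·det([[0,2],[-4,2]])
    = -4·(2·0 - -1·2) - 4·(0·0 - -1·-4) + -3·(0·2 - 2·-4)
    = -4·2 - 4·-4 + -3·8
    = -8 + 16 + -24 = -16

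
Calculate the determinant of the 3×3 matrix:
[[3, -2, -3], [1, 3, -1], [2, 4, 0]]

Expansion along first row:
det = 3·det([[3,-1],[4,0]]) - -2·det([[1,-1],[2,0]]) + -3·det([[1,3],[2,4]])
    = 3·(3·0 - -1·4) - -2·(1·0 - -1·2) + -3·(1·4 - 3·2)
    = 3·4 - -2·2 + -3·-2
    = 12 + 4 + 6 = 22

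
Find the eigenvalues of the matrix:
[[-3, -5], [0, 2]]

Characteristic equation: det(A - λI) = 0
λ² - (trace)λ + (det) = 0
trace = -3 + 2 = -1, det = (-3)(2) - (-5)(0) = -6
λ² - (-1)λ + (-6) = 0
λ = (-1 ± √((-1)² - 4·(-6))) / 2 = (-1 ± √25) / 2
Solving: λ = -3, 2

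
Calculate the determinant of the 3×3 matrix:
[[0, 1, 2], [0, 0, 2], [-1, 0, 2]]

Expansion along first row:
det = 0·det([[0,2],[0,2]]) - 1·det([[0,2],[-1,2]]) + 2·det([[0,0],[-1,0]])
    = 0·(0·2 - 2·0) - 1·(0·2 - 2·-1) + 2·(0·0 - 0·-1)
    = 0·0 - 1·2 + 2·0
    = 0 + -2 + 0 = -2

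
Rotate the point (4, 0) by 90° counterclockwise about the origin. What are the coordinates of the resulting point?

Rotation matrix for 90°: [[cos 90°, -sin 90°], [sin 90°, cos 90°]] = [[0, -1], [1, 0]]
[[0, -1], [1, 0]] × [4, 0]ᵀ = [0, 4]ᵀ
Result: (0, 4)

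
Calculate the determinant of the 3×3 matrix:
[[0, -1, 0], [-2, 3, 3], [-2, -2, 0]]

Expansion along first row:
det = 0·det([[3,3],[-2,0]]) - -1·det([[-2,3],[-2,0]]) + 0·det([[-2,3],[-2,-2]])
    = 0·(3·0 - 3·-2) - -1·(-2·0 - 3·-2) + 0·(-2·-2 - 3·-2)
    = 0·6 - -1·6 + 0·10
    = 0 + 6 + 0 = 6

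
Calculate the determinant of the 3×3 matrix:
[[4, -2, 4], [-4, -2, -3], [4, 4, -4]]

Expansion along first row:
det = 4·det([[-2,-3],[4,-4]]) - -2·det([[-4,-3],[4,-4]]) + 4·det([[-4,-2],[4,4]])
    = 4·(-2·-4 - -3·4) - -2·(-4·-4 - -3·4) + 4·(-4·4 - -2·4)
    = 4·20 - -2·28 + 4·-8
    = 80 + 56 + -32 = 104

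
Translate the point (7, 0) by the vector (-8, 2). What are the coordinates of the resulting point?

Translation by (-8, 2) (homogeneous matrix [[1, 0, -8], [0, 1, 2], [0, 0, 1]]):
x' = 7 + -8 = -1
y' = 0 + 2 = 2
Result: (-1, 2)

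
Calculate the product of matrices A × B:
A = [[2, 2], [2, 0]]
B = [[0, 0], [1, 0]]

Matrix multiplication:
C[0][0] = 2×0 + 2×1 = 2
C[0][1] = 2×0 + 2×0 = 0
C[1][0] = 2×0 + 0×1 = 0
C[1][1] = 2×0 + 0×0 = 0
Result: [[2, 0], [0, 0]]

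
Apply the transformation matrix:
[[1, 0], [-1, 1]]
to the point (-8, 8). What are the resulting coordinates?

Matrix multiplication:
[[1, 0], [-1, 1]] × [-8, 8]ᵀ
= [(1)(-8) + (0)(8), (-1)(-8) + (1)(8)]ᵀ
= [-8, 16]ᵀ
Result: (-8, 16)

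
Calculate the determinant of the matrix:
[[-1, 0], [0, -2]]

For a 2×2 matrix [[a, b], [c, d]], det = ad - bc
det = (-1)(-2) - (0)(0) = 2 - 0 = 2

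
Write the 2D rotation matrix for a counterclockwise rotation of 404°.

Rotation matrix formula: [[cos θ, -sin θ], [sin θ, cos θ]]
For θ = 404°:
cos(404°) = 0.7193
sin(404°) = 0.6947
Result: [[0.7193, -0.6947], [0.6947, 0.7193]]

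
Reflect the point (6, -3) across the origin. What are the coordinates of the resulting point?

Reflection across origin: (6, -3) → (-6, 3)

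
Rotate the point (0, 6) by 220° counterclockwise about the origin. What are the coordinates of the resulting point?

Rotation matrix for 220°: [[cos 220°, -sin 220°], [sin 220°, cos 220°]] ≈ [[-0.766044, 0.642788], [-0.642788, -0.766044]]
[[-0.766044, 0.642788], [-0.642788, -0.766044]] × [0, 6]ᵀ ≈ [3.8567, -4.5963]ᵀ
Result: (3.8567, -4.5963)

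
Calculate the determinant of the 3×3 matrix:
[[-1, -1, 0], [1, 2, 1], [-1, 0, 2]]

Expansion along first row:
det = -1·det([[2,1],[0,2]]) - -1·det([[1,1],[-1,2]]) + 0·det([[1,2],[-1,0]])
    = -1·(2·2 - 1·0) - -1·(1·2 - 1·-1) + 0·(1·0 - 2·-1)
    = -1·4 - -1·3 + 0·2
    = -4 + 3 + 0 = -1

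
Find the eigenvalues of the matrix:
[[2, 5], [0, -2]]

Characteristic equation: det(A - λI) = 0
λ² - (trace)λ + (det) = 0
trace = 2 + -2 = 0, det = (2)(-2) - (5)(0) = -4
λ² - (0)λ + (-4) = 0
λ = (0 ± √((0)² - 4·(-4))) / 2 = (0 ± √16) / 2
Solving: λ = -2, 2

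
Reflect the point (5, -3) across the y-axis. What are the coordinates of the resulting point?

Reflection across y-axis: (5, -3) → (-5, -3)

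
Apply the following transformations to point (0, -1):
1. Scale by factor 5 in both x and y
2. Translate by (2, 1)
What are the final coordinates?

Step 1: Scale (0, -1) by 5 → (0, -5)
Step 2: Translate by (2, 1) → (2, -4)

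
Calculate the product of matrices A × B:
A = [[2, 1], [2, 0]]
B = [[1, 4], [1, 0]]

Matrix multiplication:
C[0][0] = 2×1 + 1×1 = 3
C[0][1] = 2×4 + 1×0 = 8
C[1][0] = 2×1 + 0×1 = 2
C[1][1] = 2×4 + 0×0 = 8
Result: [[3, 8], [2, 8]]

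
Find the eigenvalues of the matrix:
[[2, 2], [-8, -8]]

Characteristic equation: det(A - λI) = 0
λ² - (trace)λ + (det) = 0
trace = 2 + -8 = -6, det = (2)(-8) - (2)(-8) = 0
λ² - (-6)λ + (0) = 0
λ = (-6 ± √((-6)² - 4·(0))) / 2 = (-6 ± √36) / 2
Solving: λ = -6, 0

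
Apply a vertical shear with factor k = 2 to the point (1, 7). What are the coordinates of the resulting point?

Shear matrix for vertical shear with factor k = 2:
[[1, 0], [2, 1]]
Result: (1, 7) → (1, 9)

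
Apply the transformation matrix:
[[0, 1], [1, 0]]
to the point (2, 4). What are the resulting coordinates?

Matrix multiplication:
[[0, 1], [1, 0]] × [2, 4]ᵀ
= [(0)(2) + (1)(4), (1)(2) + (0)(4)]ᵀ
= [4, 2]ᵀ
Result: (4, 2)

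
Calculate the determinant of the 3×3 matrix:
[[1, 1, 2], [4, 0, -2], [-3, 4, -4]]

Expansion along first row:
det = 1·det([[0,-2],[4,-4]]) - 1·det([[4,-2],[-3,-4]]) + 2·det([[4,0],[-3,4]])
    = 1·(0·-4 - -2·4) - 1·(4·-4 - -2·-3) + 2·(4·4 - 0·-3)
    = 1·8 - 1·-22 + 2·16
    = 8 + 22 + 32 = 62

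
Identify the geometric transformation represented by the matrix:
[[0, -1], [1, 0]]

This matrix represents: rotation by 90° counterclockwise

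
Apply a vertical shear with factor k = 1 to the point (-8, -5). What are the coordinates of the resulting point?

Shear matrix for vertical shear with factor k = 1:
[[1, 0], [1, 1]]
Result: (-8, -5) → (-8, -13)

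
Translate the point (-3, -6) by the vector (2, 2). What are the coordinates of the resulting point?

Translation by (2, 2) (homogeneous matrix [[1, 0, 2], [0, 1, 2], [0, 0, 1]]):
x' = -3 + 2 = -1
y' = -6 + 2 = -4
Result: (-1, -4)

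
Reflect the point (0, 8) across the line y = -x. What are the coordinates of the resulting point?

Reflection across line y = -x: (0, 8) → (-8, 0)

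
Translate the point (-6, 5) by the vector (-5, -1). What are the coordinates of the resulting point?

Translation by (-5, -1) (homogeneous matrix [[1, 0, -5], [0, 1, -1], [0, 0, 1]]):
x' = -6 + -5 = -11
y' = 5 + -1 = 4
Result: (-11, 4)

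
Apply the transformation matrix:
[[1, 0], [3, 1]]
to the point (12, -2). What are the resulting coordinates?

Matrix multiplication:
[[1, 0], [3, 1]] × [12, -2]ᵀ
= [(1)(12) + (0)(-2), (3)(12) + (1)(-2)]ᵀ
= [12, 34]ᵀ
Result: (12, 34)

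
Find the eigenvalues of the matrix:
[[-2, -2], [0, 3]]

Characteristic equation: det(A - λI) = 0
λ² - (trace)λ + (det) = 0
trace = -2 + 3 = 1, det = (-2)(3) - (-2)(0) = -6
λ² - (1)λ + (-6) = 0
λ = (1 ± √((1)² - 4·(-6))) / 2 = (1 ± √25) / 2
Solving: λ = -2, 3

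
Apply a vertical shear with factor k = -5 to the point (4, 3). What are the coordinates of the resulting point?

Shear matrix for vertical shear with factor k = -5:
[[1, 0], [-5, 1]]
Result: (4, 3) → (4, -17)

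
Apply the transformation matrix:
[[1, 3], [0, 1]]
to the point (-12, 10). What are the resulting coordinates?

Matrix multiplication:
[[1, 3], [0, 1]] × [-12, 10]ᵀ
= [(1)(-12) + (3)(10), (0)(-12) + (1)(10)]ᵀ
= [18, 10]ᵀ
Result: (18, 10)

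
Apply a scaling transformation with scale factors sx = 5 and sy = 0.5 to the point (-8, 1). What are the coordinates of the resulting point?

Scaling matrix:
[[5, 0], [0, 0.50]]
Result: (-8 × 5, 1 × 0.5) = (-40, 0.5)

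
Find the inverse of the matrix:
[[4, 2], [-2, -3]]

For [[a,b],[c,d]], inverse = (1/det)·[[d,-b],[-c,a]]
det = (4)(-3) - (2)(-2) = -12 - -4 = -8
Inverse = (1/-8)·[[-3, -2], [2, 4]]
= [[3/8, 1/4], [-1/4, -1/2]]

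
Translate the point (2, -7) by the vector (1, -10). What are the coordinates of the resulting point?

Translation by (1, -10) (homogeneous matrix [[1, 0, 1], [0, 1, -10], [0, 0, 1]]):
x' = 2 + 1 = 3
y' = -7 + -10 = -17
Result: (3, -17)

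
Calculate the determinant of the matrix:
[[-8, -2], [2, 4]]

For a 2×2 matrix [[a, b], [c, d]], det = ad - bc
det = (-8)(4) - (-2)(2) = -32 - -4 = -28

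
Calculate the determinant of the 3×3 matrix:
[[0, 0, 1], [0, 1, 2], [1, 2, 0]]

Expansion along first row:
det = 0·det([[1,2],[2,0]]) - 0·det([[0,2],[1,0]]) + 1·det([[0,1],[1,2]])
    = 0·(1·0 - 2·2) - 0·(0·0 - 2·1) + 1·(0·2 - 1·1)
    = 0·-4 - 0·-2 + 1·-1
    = 0 + 0 + -1 = -1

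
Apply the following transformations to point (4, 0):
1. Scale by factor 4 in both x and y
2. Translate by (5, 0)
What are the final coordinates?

Step 1: Scale (4, 0) by 4 → (16, 0)
Step 2: Translate by (5, 0) → (21, 0)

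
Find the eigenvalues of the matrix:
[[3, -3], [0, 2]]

Characteristic equation: det(A - λI) = 0
λ² - (trace)λ + (det) = 0
trace = 3 + 2 = 5, det = (3)(2) - (-3)(0) = 6
λ² - (5)λ + (6) = 0
λ = (5 ± √((5)² - 4·(6))) / 2 = (5 ± √1) / 2
Solving: λ = 2, 3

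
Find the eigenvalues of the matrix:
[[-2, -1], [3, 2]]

Characteristic equation: det(A - λI) = 0
λ² - (trace)λ + (det) = 0
trace = -2 + 2 = 0, det = (-2)(2) - (-1)(3) = -1
λ² - (0)λ + (-1) = 0
λ = (0 ± √((0)² - 4·(-1))) / 2 = (0 ± √4) / 2
Solving: λ = -1, 1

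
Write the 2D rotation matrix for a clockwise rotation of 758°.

Rotation matrix formula: [[cos θ, -sin θ], [sin θ, cos θ]]
A clockwise rotation by 758° is equivalent to a counterclockwise rotation by -758°.
For θ = -758°:
cos(-758°) = 0.7880
sin(-758°) = -0.6157
Result: [[0.7880, 0.6157], [-0.6157, 0.7880]]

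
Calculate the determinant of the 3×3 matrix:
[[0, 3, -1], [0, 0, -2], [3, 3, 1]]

Expansion along first row:
det = 0·det([[0,-2],[3,1]]) - 3·det([[0,-2],[3,1]]) + -1·det([[0,0],[3,3]])
    = 0·(0·1 - -2·3) - 3·(0·1 - -2·3) + -1·(0·3 - 0·3)
    = 0·6 - 3·6 + -1·0
    = 0 + -18 + 0 = -18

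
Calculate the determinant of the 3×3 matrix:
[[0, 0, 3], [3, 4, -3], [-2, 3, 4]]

Expansion along first row:
det = 0·det([[4,-3],[3,4]]) - 0·det([[3,-3],[-2,4]]) + 3·det([[3,4],[-2,3]])
    = 0·(4·4 - -3·3) - 0·(3·4 - -3·-2) + 3·(3·3 - 4·-2)
    = 0·25 - 0·6 + 3·17
    = 0 + 0 + 51 = 51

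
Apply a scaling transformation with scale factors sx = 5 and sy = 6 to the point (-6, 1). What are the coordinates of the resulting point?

Scaling matrix:
[[5, 0], [0, 6]]
Result: (-6 × 5, 1 × 6) = (-30, 6)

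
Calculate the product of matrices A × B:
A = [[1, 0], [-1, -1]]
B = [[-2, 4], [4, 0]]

Matrix multiplication:
C[0][0] = 1×-2 + 0×4 = -2
C[0][1] = 1×4 + 0×0 = 4
C[1][0] = -1×-2 + -1×4 = -2
C[1][1] = -1×4 + -1×0 = -4
Result: [[-2, 4], [-2, -4]]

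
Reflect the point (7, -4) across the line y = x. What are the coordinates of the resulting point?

Reflection across line y = x: (7, -4) → (-4, 7)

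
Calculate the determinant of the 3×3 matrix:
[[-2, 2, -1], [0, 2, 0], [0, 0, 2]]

Expansion along first row:
det = -2·det([[2,0],[0,2]]) - 2·det([[0,0],[0,2]]) + -1·det([[0,2],[0,0]])
    = -2·(2·2 - 0·0) - 2·(0·2 - 0·0) + -1·(0·0 - 2·0)
    = -2·4 - 2·0 + -1·0
    = -8 + 0 + 0 = -8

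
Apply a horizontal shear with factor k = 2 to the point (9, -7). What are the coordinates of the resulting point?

Shear matrix for horizontal shear with factor k = 2:
[[1, 2], [0, 1]]
Result: (9, -7) → (-5, -7)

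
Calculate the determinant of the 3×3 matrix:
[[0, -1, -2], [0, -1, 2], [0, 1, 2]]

Expansion along first row:
det = 0·det([[-1,2],[1,2]]) - -1·det([[0,2],[0,2]]) + -2·det([[0,-1],[0,1]])
    = 0·(-1·2 - 2·1) - -1·(0·2 - 2·0) + -2·(0·1 - -1·0)
    = 0·-4 - -1·0 + -2·0
    = 0 + 0 + 0 = 0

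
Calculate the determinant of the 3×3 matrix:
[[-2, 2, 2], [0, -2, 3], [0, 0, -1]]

Expansion along first row:
det = -2·det([[-2,3],[0,-1]]) - 2·det([[0,3],[0,-1]]) + 2·det([[0,-2],[0,0]])
    = -2·(-2·-1 - 3·0) - 2·(0·-1 - 3·0) + 2·(0·0 - -2·0)
    = -2·2 - 2·0 + 2·0
    = -4 + 0 + 0 = -4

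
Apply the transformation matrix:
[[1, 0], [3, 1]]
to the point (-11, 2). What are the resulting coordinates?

Matrix multiplication:
[[1, 0], [3, 1]] × [-11, 2]ᵀ
= [(1)(-11) + (0)(2), (3)(-11) + (1)(2)]ᵀ
= [-11, -31]ᵀ
Result: (-11, -31)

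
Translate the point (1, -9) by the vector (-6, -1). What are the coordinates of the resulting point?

Translation by (-6, -1) (homogeneous matrix [[1, 0, -6], [0, 1, -1], [0, 0, 1]]):
x' = 1 + -6 = -5
y' = -9 + -1 = -10
Result: (-5, -10)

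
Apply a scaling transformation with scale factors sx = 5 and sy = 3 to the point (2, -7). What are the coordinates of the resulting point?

Scaling matrix:
[[5, 0], [0, 3]]
Result: (2 × 5, -7 × 3) = (10, -21)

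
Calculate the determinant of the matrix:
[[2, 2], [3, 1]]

For a 2×2 matrix [[a, b], [c, d]], det = ad - bc
det = (2)(1) - (2)(3) = 2 - 6 = -4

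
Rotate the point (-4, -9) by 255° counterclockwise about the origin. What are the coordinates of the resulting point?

Rotation matrix for 255°: [[cos 255°, -sin 255°], [sin 255°, cos 255°]] ≈ [[-0.258819, 0.965926], [-0.965926, -0.258819]]
[[-0.258819, 0.965926], [-0.965926, -0.258819]] × [-4, -9]ᵀ ≈ [-7.6581, 6.1931]ᵀ
Result: (-7.6581, 6.1931)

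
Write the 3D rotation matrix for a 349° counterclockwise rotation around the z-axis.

Rotation matrix for counterclockwise 349° around z-axis:
cos(349°) = 0.9816, sin(349°) = -0.1908
Result: [[0.9816, 0.1908, 0], [-0.1908, 0.9816, 0], [0, 0, 1]]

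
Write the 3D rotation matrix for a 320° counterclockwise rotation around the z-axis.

Rotation matrix for counterclockwise 320° around z-axis:
cos(320°) = 0.7660, sin(320°) = -0.6428
Result: [[0.7660, 0.6428, 0], [-0.6428, 0.7660, 0], [0, 0, 1]]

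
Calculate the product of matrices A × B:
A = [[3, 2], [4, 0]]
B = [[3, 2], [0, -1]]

Matrix multiplication:
C[0][0] = 3×3 + 2×0 = 9
C[0][1] = 3×2 + 2×-1 = 4
C[1][0] = 4×3 + 0×0 = 12
C[1][1] = 4×2 + 0×-1 = 8
Result: [[9, 4], [12, 8]]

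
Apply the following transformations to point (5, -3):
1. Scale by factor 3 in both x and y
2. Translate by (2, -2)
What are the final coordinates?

Step 1: Scale (5, -3) by 3 → (15, -9)
Step 2: Translate by (2, -2) → (17, -11)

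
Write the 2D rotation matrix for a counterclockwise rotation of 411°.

Rotation matrix formula: [[cos θ, -sin θ], [sin θ, cos θ]]
For θ = 411°:
cos(411°) = 0.6293
sin(411°) = 0.7771
Result: [[0.6293, -0.7771], [0.7771, 0.6293]]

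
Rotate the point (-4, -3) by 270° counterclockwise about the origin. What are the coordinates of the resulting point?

Rotation matrix for 270°: [[cos 270°, -sin 270°], [sin 270°, cos 270°]] = [[0, 1], [-1, 0]]
[[0, 1], [-1, 0]] × [-4, -3]ᵀ = [-3, 4]ᵀ
Result: (-3, 4)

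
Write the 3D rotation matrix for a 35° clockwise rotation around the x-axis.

Rotation matrix for clockwise 35° around x-axis:
A clockwise rotation by 35° is a counterclockwise rotation by -35°.
cos(-35°) = 0.8192, sin(-35°) = -0.5736
Result: [[1, 0, 0], [0, 0.8192, 0.5736], [0, -0.5736, 0.8192]]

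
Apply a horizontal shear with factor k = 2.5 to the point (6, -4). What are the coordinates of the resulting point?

Shear matrix for horizontal shear with factor k = 2.5:
[[1, 2.50], [0, 1]]
Result: (6, -4) → (-4, -4)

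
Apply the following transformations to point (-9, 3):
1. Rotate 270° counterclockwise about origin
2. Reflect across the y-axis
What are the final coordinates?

Step 1: Rotate 270° → (3, 9)
Step 2: Reflect across y-axis → (-3, 9)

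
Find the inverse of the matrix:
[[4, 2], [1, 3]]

For [[a,b],[c,d]], inverse = (1/det)·[[d,-b],[-c,a]]
det = (4)(3) - (2)(1) = 12 - 2 = 10
Inverse = (1/10)·[[3, -2], [-1, 4]]
= [[3/10, -1/5], [-1/10, 2/5]]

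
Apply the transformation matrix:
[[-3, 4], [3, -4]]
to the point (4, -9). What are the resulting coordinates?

Matrix multiplication:
[[-3, 4], [3, -4]] × [4, -9]ᵀ
= [(-3)(4) + (4)(-9), (3)(4) + (-4)(-9)]ᵀ
= [-48, 48]ᵀ
Result: (-48, 48)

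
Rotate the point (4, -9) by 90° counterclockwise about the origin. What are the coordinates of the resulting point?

Rotation matrix for 90°: [[cos 90°, -sin 90°], [sin 90°, cos 90°]] = [[0, -1], [1, 0]]
[[0, -1], [1, 0]] × [4, -9]ᵀ = [9, 4]ᵀ
Result: (9, 4)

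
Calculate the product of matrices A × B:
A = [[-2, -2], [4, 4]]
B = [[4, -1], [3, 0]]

Matrix multiplication:
C[0][0] = -2×4 + -2×3 = -14
C[0][1] = -2×-1 + -2×0 = 2
C[1][0] = 4×4 + 4×3 = 28
C[1][1] = 4×-1 + 4×0 = -4
Result: [[-14, 2], [28, -4]]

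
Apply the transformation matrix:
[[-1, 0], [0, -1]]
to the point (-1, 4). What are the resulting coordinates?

Matrix multiplication:
[[-1, 0], [0, -1]] × [-1, 4]ᵀ
= [(-1)(-1) + (0)(4), (0)(-1) + (-1)(4)]ᵀ
= [1, -4]ᵀ
Result: (1, -4)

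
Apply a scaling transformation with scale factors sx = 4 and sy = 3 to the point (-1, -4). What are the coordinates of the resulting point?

Scaling matrix:
[[4, 0], [0, 3]]
Result: (-1 × 4, -4 × 3) = (-4, -12)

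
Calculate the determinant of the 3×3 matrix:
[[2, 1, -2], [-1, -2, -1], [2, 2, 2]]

Expansion along first row:
det = 2·det([[-2,-1],[2,2]]) - 1·det([[-1,-1],[2,2]]) + -2·det([[-1,-2],[2,2]])
    = 2·(-2·2 - -1·2) - 1·(-1·2 - -1·2) + -2·(-1·2 - -2·2)
    = 2·-2 - 1·0 + -2·2
    = -4 + 0 + -4 = -8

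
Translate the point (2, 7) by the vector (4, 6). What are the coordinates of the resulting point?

Translation by (4, 6) (homogeneous matrix [[1, 0, 4], [0, 1, 6], [0, 0, 1]]):
x' = 2 + 4 = 6
y' = 7 + 6 = 13
Result: (6, 13)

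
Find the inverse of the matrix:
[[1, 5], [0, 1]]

For [[a,b],[c,d]], inverse = (1/det)·[[d,-b],[-c,a]]
det = (1)(1) - (5)(0) = 1 - 0 = 1
Inverse = [[1, -5], [0, 1]]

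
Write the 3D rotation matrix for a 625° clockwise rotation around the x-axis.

Rotation matrix for clockwise 625° around x-axis:
A clockwise rotation by 625° is a counterclockwise rotation by -625°.
cos(-625°) = -0.0872, sin(-625°) = 0.9962
Result: [[1, 0, 0], [0, -0.0872, -0.9962], [0, 0.9962, -0.0872]]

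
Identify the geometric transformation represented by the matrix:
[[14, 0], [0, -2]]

This matrix represents: non-uniform scaling by sx = 14, sy = -2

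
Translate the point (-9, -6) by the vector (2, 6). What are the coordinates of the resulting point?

Translation by (2, 6) (homogeneous matrix [[1, 0, 2], [0, 1, 6], [0, 0, 1]]):
x' = -9 + 2 = -7
y' = -6 + 6 = 0
Result: (-7, 0)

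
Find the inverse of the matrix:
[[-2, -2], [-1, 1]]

For [[a,b],[c,d]], inverse = (1/det)·[[d,-b],[-c,a]]
det = (-2)(1) - (-2)(-1) = -2 - 2 = -4
Inverse = (1/-4)·[[1, 2], [1, -2]]
= [[-1/4, -1/2], [-1/4, 1/2]]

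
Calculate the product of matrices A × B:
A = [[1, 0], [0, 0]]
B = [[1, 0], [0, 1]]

Matrix multiplication:
C[0][0] = 1×1 + 0×0 = 1
C[0][1] = 1×0 + 0×1 = 0
C[1][0] = 0×1 + 0×0 = 0
C[1][1] = 0×0 + 0×1 = 0
Result: [[1, 0], [0, 0]]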